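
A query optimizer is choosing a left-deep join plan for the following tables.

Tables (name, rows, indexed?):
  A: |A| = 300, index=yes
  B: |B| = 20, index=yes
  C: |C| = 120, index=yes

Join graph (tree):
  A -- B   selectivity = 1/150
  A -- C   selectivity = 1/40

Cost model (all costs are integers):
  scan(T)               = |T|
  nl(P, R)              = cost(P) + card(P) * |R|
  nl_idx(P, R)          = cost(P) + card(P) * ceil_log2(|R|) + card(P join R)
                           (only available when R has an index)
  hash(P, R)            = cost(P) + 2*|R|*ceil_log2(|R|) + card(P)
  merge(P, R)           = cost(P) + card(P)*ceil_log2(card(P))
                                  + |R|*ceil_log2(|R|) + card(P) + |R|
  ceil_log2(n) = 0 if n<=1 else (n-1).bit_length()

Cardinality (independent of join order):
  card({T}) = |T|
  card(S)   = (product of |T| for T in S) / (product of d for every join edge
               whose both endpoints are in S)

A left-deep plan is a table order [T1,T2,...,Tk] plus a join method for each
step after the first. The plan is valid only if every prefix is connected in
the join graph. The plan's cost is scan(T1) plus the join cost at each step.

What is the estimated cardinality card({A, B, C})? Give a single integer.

Tables in S: A(300), B(20), C(120)
Edges inside S: A-B(d=150), A-C(d=40)
numerator = 300 * 20 * 120 = 720000
denominator = 150 * 40 = 6000
card(S) = 720000 / 6000 = 120

120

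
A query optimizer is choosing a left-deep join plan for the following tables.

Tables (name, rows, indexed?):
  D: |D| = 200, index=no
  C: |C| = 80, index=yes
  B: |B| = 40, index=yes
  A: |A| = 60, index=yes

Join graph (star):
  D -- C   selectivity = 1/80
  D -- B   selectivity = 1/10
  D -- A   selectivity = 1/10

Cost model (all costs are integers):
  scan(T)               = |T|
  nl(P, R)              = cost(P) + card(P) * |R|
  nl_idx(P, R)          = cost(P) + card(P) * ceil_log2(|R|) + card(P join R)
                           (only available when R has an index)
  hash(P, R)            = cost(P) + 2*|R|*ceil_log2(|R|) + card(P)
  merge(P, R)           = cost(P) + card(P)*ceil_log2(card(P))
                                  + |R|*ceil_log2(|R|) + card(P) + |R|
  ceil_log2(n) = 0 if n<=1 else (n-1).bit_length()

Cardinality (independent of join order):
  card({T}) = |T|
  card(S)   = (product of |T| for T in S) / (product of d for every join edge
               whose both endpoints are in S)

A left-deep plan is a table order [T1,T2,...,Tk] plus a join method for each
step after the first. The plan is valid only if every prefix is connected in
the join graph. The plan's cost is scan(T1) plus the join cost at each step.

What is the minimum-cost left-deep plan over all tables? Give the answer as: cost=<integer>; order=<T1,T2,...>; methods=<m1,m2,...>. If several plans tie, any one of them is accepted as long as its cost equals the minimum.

cost=3720; order=D,C,B,A; methods=hash,hash,hash

Selinger DP (subsets sized 1..n):
  {D}: scan cost=200, card=200
  {C}: scan cost=80, card=80
  {B}: scan cost=40, card=40
  {A}: scan cost=60, card=60
  {CD}: card=200; try (C,hash)→1520, (C,nl_idx)→1800, (D,merge)→2520, (C,merge)→2640, (D,hash)→3360, (D,nl)→16080 …(+1); best=1520 via (C,hash)
  {BD}: card=800; try (B,hash)→880, (D,merge)→2120, (B,nl_idx)→2200, (B,merge)→2280, (D,hash)→3280, (D,nl)→8040 …(+1); best=880 via (B,hash)
  {AD}: card=1200; try (A,hash)→1120, (D,merge)→2280, (A,merge)→2420, (A,nl_idx)→2600, (D,hash)→3320, (D,nl)→12060 …(+1); best=1120 via (A,hash)
  {BCD}: card=800; try (B,hash)→2200, (C,hash)→2800, (B,nl_idx)→3520, (B,merge)→3600, (C,nl_idx)→7280, (B,nl)→9520 …(+2); best=2200 via (B,hash)
  {ACD}: card=1200; try (A,hash)→2440, (C,hash)→3440, (A,merge)→3740, (A,nl_idx)→3920, (C,nl_idx)→10720, (A,nl)→13520 …(+2); best=2440 via (A,hash)
  {ABD}: card=4800; try (A,hash)→2400, (B,hash)→2800, (A,merge)→10100, (A,nl_idx)→10480, (B,nl_idx)→13120, (B,merge)→15800 …(+2); best=2400 via (A,hash)
  {ABCD}: card=4800; try (A,hash)→3720, (B,hash)→4120, (C,hash)→8320, (A,merge)→11420, (A,nl_idx)→11800, (B,nl_idx)→14440 …(+6); best=3720 via (A,hash)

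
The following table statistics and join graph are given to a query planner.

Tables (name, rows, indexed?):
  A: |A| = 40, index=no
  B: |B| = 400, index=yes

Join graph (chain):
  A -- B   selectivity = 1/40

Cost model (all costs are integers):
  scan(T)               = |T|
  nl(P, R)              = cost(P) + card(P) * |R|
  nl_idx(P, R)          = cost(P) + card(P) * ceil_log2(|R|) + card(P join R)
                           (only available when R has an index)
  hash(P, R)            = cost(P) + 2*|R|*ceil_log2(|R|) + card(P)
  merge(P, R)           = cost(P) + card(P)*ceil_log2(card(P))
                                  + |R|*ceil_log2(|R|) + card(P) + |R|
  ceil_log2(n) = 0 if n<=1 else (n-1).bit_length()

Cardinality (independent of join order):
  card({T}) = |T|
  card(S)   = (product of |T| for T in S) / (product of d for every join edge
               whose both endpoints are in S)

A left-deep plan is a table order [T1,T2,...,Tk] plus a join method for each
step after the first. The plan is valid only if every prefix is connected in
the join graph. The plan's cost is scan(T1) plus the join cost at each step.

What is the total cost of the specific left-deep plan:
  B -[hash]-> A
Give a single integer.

step 1: scan B: cost=400, card=400
step 2: join A via hash
    card(P join A) = 400*40/(40) = 400
    cost = 400 + 2*40*6 + 400 = 1280

1280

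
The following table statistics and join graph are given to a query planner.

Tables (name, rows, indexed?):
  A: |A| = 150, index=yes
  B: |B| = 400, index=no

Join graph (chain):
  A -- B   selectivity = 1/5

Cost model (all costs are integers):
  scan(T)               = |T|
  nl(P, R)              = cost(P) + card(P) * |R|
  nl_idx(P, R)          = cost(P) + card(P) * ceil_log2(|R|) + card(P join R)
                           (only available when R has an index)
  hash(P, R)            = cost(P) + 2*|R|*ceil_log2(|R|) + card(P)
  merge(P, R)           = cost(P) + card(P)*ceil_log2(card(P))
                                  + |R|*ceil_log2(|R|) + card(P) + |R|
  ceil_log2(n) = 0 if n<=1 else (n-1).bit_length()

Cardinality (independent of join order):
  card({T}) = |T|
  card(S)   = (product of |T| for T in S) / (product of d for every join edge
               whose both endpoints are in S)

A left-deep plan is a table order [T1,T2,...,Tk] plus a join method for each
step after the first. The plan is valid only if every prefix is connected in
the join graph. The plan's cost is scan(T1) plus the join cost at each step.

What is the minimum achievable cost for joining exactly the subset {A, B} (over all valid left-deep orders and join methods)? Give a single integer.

3200

Selinger DP over subsets of {A,B}:
  {A}: scan cost=150, card=150
  {B}: scan cost=400, card=400
  {AB}: card=12000; try (A,hash)→3200, (B,merge)→5500, (A,merge)→5750, (B,hash)→7500, (A,nl_idx)→15600, (B,nl)→60150 …(+1); best=3200 via (A,hash)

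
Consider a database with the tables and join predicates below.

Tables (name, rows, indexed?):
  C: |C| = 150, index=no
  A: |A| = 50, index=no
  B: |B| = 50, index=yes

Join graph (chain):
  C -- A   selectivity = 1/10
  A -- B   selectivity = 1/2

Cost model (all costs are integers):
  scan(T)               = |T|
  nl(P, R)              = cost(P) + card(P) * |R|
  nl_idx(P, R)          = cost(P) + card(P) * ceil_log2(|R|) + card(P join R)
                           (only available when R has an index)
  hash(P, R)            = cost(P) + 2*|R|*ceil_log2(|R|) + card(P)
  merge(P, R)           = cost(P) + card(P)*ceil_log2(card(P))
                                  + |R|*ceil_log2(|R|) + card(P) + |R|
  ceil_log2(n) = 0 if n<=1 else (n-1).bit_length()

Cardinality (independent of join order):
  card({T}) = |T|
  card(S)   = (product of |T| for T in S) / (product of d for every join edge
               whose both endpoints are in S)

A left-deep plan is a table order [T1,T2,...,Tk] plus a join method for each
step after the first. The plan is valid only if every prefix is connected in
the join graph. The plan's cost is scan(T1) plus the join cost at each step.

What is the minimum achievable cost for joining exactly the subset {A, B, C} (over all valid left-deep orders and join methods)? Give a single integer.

2250

Selinger DP over subsets of {A,B,C}:
  {C}: scan cost=150, card=150
  {A}: scan cost=50, card=50
  {B}: scan cost=50, card=50
  {AC}: card=750; try (A,hash)→900, (C,merge)→1750, (A,merge)→1850, (C,hash)→2500, (C,nl)→7550, (A,nl)→7650; best=900 via (A,hash)
  {AB}: card=1250; try (B,hash)→700, (A,hash)→700, (B,merge)→750, (A,merge)→750, (B,nl_idx)→1600, (B,nl)→2550 …(+1); best=700 via (B,hash)
  {ABC}: card=18750; try (B,hash)→2250, (C,hash)→4350, (B,merge)→9500, (C,merge)→17050, (B,nl_idx)→24150, (B,nl)→38400 …(+1); best=2250 via (B,hash)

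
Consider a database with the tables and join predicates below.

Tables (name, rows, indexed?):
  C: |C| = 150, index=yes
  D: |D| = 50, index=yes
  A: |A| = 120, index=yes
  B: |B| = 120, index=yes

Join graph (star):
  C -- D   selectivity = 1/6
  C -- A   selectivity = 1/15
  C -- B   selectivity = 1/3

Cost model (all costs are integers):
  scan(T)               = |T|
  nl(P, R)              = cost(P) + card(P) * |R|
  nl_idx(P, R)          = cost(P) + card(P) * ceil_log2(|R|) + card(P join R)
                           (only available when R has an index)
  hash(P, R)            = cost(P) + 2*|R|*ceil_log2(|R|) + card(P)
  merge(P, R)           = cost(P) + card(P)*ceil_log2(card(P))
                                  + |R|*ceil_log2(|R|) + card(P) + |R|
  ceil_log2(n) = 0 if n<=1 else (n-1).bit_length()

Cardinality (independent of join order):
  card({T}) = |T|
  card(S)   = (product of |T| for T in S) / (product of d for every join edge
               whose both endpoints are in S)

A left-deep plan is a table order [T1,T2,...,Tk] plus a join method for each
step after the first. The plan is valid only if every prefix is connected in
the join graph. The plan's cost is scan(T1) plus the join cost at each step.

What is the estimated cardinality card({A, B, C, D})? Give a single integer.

Tables in S: A(120), B(120), C(150), D(50)
Edges inside S: C-D(d=6), C-A(d=15), C-B(d=3)
numerator = 120 * 120 * 150 * 50 = 108000000
denominator = 6 * 15 * 3 = 270
card(S) = 108000000 / 270 = 400000

400000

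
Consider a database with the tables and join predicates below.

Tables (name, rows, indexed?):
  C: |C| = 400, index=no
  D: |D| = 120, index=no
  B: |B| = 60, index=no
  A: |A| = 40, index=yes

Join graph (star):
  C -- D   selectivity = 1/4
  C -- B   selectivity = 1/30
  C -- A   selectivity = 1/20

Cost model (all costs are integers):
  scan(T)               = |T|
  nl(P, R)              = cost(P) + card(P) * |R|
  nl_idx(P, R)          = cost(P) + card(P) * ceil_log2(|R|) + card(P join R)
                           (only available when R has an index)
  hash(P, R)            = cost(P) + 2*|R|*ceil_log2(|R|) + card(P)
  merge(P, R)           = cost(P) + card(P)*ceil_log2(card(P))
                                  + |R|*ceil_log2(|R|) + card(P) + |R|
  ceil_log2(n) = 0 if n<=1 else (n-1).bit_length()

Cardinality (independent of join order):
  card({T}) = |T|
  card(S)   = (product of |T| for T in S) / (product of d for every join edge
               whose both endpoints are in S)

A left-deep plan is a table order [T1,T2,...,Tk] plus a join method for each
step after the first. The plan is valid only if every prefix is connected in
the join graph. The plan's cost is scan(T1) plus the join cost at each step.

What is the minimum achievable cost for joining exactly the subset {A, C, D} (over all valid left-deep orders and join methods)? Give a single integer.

3760

Selinger DP over subsets of {A,C,D}:
  {C}: scan cost=400, card=400
  {D}: scan cost=120, card=120
  {A}: scan cost=40, card=40
  {CD}: card=12000; try (D,hash)→2480, (C,merge)→5080, (D,merge)→5360, (C,hash)→7440, (C,nl)→48120, (D,nl)→48400; best=2480 via (D,hash)
  {AC}: card=800; try (A,hash)→1280, (A,nl_idx)→3600, (C,merge)→4320, (A,merge)→4680, (C,hash)→7280, (C,nl)→16040 …(+1); best=1280 via (A,hash)
  {ACD}: card=24000; try (D,hash)→3760, (D,merge)→11040, (A,hash)→14960, (D,nl)→97280, (A,nl_idx)→98480, (A,merge)→182760 …(+1); best=3760 via (D,hash)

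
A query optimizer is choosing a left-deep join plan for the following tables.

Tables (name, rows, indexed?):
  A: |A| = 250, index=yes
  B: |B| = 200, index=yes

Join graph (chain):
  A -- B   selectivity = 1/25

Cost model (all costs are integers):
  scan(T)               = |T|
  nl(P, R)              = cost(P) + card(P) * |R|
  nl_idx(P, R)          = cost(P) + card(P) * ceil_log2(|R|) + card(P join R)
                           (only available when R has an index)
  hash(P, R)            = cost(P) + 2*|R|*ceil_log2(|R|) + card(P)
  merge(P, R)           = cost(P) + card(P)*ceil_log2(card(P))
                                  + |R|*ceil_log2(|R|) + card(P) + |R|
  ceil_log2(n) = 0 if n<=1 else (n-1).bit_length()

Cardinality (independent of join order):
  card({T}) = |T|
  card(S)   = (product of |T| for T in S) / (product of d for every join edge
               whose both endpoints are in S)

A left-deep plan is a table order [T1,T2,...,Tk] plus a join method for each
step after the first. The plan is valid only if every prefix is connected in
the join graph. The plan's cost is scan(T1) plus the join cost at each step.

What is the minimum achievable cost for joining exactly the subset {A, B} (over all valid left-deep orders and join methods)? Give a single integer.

Selinger DP over subsets of {A,B}:
  {A}: scan cost=250, card=250
  {B}: scan cost=200, card=200
  {AB}: card=2000; try (B,hash)→3700, (A,nl_idx)→3800, (B,nl_idx)→4250, (A,merge)→4250, (B,merge)→4300, (A,hash)→4400 …(+2); best=3700 via (B,hash)

3700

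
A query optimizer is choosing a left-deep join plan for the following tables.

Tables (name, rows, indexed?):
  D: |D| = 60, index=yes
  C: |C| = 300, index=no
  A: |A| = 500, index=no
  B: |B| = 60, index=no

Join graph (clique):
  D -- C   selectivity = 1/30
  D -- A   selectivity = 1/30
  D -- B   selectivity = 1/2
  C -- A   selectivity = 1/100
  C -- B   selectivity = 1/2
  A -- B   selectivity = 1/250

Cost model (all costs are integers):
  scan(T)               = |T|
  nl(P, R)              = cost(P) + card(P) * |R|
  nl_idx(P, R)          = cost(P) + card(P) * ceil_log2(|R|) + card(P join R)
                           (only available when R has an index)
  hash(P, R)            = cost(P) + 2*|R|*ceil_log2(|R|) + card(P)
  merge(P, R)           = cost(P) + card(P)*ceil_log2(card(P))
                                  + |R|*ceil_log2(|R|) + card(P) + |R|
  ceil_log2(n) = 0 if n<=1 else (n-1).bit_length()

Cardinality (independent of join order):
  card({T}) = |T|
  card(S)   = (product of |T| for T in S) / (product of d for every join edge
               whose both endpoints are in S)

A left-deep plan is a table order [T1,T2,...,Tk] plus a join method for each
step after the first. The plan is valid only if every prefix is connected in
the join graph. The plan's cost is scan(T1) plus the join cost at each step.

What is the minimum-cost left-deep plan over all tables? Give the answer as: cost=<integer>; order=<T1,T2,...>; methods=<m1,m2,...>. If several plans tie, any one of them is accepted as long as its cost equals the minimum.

Selinger DP (subsets sized 1..n):
  {D}: scan cost=60, card=60
  {C}: scan cost=300, card=300
  {A}: scan cost=500, card=500
  {B}: scan cost=60, card=60
  {CD}: card=600; try (D,hash)→1320, (D,nl_idx)→2700, (C,merge)→3480, (D,merge)→3720, (C,hash)→5520, (C,nl)→18060 …(+1); best=1320 via (D,hash)
  {AD}: card=1000; try (D,hash)→1720, (D,nl_idx)→4500, (A,merge)→5480, (D,merge)→5920, (A,hash)→9120, (A,nl)→30060 …(+1); best=1720 via (D,hash)
  {BD}: card=1800; try (D,hash)→840, (B,hash)→840, (D,merge)→900, (B,merge)→900, (D,nl_idx)→2220, (D,nl)→3660 …(+1); best=840 via (D,hash)
  {AC}: card=1500; try (C,hash)→6400, (A,merge)→8300, (C,merge)→8500, (A,hash)→9600, (A,nl)→150300, (C,nl)→150500; best=6400 via (C,hash)
  {BC}: card=9000; try (B,hash)→1320, (C,merge)→3480, (B,merge)→3720, (C,hash)→5520, (C,nl)→18060, (B,nl)→18300; best=1320 via (B,hash)
  {AB}: card=120; try (B,hash)→1720, (A,merge)→5480, (B,merge)→5920, (A,hash)→9120, (A,nl)→30060, (B,nl)→30500; best=1720 via (B,hash)
  {ACD}: card=100; try (C,hash)→8120, (D,hash)→8620, (A,hash)→10920, (A,merge)→12920, (D,nl_idx)→15500, (C,merge)→15720 …(+4); best=8120 via (C,hash)
  {BCD}: card=9000; try (B,hash)→2640, (C,hash)→8040, (B,merge)→8340, (D,hash)→11040, (C,merge)→25440, (B,nl)→37320 …(+4); best=2640 via (B,hash)
  {ABD}: card=120; try (D,hash)→2560, (D,nl_idx)→2560, (D,merge)→3100, (B,hash)→3440, (D,nl)→8920, (A,hash)→11640 …(+4); best=2560 via (D,hash)
  {ABC}: card=180; try (C,merge)→5680, (C,hash)→7240, (B,hash)→8620, (A,hash)→19320, (B,merge)→24820, (C,nl)→37720 …(+3); best=5680 via (C,merge)
  {ABCD}: card=6; try (C,merge)→6520, (D,hash)→6580, (D,nl_idx)→6766, (D,merge)→7720, (C,hash)→8080, (B,hash)→8940 …(+7); best=6520 via (C,merge)

cost=6520; order=A,B,D,C; methods=hash,hash,merge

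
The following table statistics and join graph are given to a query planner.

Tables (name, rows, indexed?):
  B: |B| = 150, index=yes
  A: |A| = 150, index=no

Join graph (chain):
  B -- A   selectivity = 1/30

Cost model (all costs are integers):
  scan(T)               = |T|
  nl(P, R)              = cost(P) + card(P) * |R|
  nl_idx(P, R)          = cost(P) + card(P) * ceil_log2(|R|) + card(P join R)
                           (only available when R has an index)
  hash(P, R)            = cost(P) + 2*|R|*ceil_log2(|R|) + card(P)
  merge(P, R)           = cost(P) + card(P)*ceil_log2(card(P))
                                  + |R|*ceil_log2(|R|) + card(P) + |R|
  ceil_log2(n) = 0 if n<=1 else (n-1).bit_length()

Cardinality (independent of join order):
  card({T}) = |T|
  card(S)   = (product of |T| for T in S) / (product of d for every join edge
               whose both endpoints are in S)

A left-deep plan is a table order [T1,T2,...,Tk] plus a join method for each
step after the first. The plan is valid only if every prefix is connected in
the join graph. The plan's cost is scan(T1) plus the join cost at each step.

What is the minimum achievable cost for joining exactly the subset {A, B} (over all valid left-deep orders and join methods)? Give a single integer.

2100

Selinger DP over subsets of {A,B}:
  {B}: scan cost=150, card=150
  {A}: scan cost=150, card=150
  {AB}: card=750; try (B,nl_idx)→2100, (B,hash)→2700, (A,hash)→2700, (B,merge)→2850, (A,merge)→2850, (B,nl)→22650 …(+1); best=2100 via (B,nl_idx)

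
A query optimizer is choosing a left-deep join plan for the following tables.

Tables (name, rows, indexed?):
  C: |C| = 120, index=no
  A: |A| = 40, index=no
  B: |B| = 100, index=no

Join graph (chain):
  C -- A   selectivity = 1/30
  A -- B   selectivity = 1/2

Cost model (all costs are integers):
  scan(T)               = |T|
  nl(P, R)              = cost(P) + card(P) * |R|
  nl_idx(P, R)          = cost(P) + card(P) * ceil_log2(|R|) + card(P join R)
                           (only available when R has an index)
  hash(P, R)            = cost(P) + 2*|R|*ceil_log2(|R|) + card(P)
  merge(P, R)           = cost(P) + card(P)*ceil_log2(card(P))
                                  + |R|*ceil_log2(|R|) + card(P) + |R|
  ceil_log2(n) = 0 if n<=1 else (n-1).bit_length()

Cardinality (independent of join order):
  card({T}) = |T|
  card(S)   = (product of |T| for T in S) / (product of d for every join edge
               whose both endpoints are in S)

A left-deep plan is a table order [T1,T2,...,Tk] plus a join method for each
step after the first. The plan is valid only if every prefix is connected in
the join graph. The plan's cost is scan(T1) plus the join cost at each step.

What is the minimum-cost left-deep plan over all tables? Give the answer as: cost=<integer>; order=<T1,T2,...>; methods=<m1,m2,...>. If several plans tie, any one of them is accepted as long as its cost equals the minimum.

Selinger DP (subsets sized 1..n):
  {C}: scan cost=120, card=120
  {A}: scan cost=40, card=40
  {B}: scan cost=100, card=100
  {AC}: card=160; try (A,hash)→720, (C,merge)→1280, (A,merge)→1360, (C,hash)→1760, (C,nl)→4840, (A,nl)→4920; best=720 via (A,hash)
  {AB}: card=2000; try (A,hash)→680, (B,merge)→1120, (A,merge)→1180, (B,hash)→1480, (B,nl)→4040, (A,nl)→4100; best=680 via (A,hash)
  {ABC}: card=8000; try (B,hash)→2280, (B,merge)→2960, (C,hash)→4360, (B,nl)→16720, (C,merge)→25640, (C,nl)→240680; best=2280 via (B,hash)

cost=2280; order=C,A,B; methods=hash,hash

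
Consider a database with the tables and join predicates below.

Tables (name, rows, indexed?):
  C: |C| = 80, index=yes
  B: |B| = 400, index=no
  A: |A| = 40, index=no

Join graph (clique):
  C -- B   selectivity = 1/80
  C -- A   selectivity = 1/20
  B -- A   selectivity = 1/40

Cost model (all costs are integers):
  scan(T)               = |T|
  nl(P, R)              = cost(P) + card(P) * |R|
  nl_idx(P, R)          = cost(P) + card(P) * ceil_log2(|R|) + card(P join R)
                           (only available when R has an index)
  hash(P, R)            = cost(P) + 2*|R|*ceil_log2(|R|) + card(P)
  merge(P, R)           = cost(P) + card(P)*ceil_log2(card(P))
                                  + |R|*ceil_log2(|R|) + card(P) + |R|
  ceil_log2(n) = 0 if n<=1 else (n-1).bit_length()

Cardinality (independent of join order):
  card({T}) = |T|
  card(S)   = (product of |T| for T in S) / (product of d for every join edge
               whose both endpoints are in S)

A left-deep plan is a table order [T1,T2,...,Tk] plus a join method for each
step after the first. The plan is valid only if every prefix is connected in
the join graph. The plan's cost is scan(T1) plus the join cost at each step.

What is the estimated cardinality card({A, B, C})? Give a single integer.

Tables in S: A(40), B(400), C(80)
Edges inside S: C-B(d=80), C-A(d=20), B-A(d=40)
numerator = 40 * 400 * 80 = 1280000
denominator = 80 * 20 * 40 = 64000
card(S) = 1280000 / 64000 = 20

20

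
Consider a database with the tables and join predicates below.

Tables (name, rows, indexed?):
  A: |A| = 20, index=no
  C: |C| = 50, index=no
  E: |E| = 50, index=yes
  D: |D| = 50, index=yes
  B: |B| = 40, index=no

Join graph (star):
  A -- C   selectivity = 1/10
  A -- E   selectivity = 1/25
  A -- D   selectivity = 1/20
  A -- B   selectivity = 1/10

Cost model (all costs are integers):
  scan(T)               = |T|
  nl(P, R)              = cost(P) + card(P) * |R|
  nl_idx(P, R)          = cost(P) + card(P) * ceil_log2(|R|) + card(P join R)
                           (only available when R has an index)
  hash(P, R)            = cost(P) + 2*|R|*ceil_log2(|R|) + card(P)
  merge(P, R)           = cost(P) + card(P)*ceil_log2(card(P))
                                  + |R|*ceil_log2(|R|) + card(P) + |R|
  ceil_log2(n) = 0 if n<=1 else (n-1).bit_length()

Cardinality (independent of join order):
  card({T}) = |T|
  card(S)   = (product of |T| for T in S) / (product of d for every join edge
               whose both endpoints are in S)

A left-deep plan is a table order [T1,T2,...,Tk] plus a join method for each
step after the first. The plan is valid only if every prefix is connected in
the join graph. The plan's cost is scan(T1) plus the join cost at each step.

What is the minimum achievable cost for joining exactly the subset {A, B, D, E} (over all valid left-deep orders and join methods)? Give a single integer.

Selinger DP over subsets of {A,B,D,E}:
  {A}: scan cost=20, card=20
  {E}: scan cost=50, card=50
  {D}: scan cost=50, card=50
  {B}: scan cost=40, card=40
  {AE}: card=40; try (E,nl_idx)→180, (A,hash)→300, (E,merge)→490, (A,merge)→520, (E,hash)→640, (E,nl)→1020 …(+1); best=180 via (E,nl_idx)
  {AD}: card=50; try (D,nl_idx)→190, (A,hash)→300, (D,merge)→490, (A,merge)→520, (D,hash)→640, (D,nl)→1020 …(+1); best=190 via (D,nl_idx)
  {AB}: card=80; try (A,hash)→280, (B,merge)→420, (A,merge)→440, (B,hash)→520, (B,nl)→820, (A,nl)→840; best=280 via (A,hash)
  {ADE}: card=100; try (D,nl_idx)→520, (E,nl_idx)→590, (D,merge)→810, (D,hash)→820, (E,hash)→840, (E,merge)→890 …(+2); best=520 via (D,nl_idx)
  {ABE}: card=160; try (B,hash)→700, (B,merge)→740, (E,nl_idx)→920, (E,hash)→960, (E,merge)→1270, (B,nl)→1780 …(+1); best=700 via (B,hash)
  {ABD}: card=200; try (B,hash)→720, (B,merge)→820, (D,hash)→960, (D,nl_idx)→960, (D,merge)→1270, (B,nl)→2190 …(+1); best=720 via (B,hash)
  {ABDE}: card=400; try (B,hash)→1100, (D,hash)→1460, (E,hash)→1520, (B,merge)→1600, (D,nl_idx)→2060, (E,nl_idx)→2320 …(+5); best=1100 via (B,hash)

1100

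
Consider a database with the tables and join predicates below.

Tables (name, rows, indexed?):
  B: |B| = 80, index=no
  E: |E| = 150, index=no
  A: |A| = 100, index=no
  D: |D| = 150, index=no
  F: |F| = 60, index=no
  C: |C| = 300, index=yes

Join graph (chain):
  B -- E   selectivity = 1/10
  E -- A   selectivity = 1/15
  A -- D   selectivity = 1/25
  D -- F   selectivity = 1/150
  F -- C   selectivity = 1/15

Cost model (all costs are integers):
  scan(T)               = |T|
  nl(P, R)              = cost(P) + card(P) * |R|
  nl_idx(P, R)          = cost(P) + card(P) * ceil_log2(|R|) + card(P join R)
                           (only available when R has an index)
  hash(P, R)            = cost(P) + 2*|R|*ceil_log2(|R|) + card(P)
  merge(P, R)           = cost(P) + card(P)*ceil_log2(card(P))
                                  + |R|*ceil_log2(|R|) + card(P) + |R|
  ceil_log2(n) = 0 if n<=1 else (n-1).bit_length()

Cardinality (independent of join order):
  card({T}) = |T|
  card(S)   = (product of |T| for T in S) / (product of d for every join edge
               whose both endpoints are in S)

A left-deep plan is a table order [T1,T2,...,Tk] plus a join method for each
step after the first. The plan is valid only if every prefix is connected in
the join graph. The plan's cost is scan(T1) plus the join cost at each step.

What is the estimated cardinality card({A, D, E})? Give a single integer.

Tables in S: A(100), D(150), E(150)
Edges inside S: E-A(d=15), A-D(d=25)
numerator = 100 * 150 * 150 = 2250000
denominator = 15 * 25 = 375
card(S) = 2250000 / 375 = 6000

6000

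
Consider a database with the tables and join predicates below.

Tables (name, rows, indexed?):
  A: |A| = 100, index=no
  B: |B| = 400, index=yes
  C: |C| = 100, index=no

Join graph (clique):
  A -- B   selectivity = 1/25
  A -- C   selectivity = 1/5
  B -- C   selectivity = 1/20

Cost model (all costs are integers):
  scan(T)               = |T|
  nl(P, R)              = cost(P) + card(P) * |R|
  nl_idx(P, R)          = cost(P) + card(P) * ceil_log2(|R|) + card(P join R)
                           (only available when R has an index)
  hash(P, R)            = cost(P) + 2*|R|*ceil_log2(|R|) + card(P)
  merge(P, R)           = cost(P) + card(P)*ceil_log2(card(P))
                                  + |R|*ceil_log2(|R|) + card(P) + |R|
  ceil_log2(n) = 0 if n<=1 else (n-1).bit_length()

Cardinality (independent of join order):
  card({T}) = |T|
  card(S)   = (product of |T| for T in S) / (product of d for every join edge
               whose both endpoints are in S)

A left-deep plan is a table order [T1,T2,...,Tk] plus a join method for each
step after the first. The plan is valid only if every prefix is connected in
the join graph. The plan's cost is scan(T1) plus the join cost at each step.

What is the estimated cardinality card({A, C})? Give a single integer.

2000

Tables in S: A(100), C(100)
Edges inside S: A-C(d=5)
numerator = 100 * 100 = 10000
denominator = 5 = 5
card(S) = 10000 / 5 = 2000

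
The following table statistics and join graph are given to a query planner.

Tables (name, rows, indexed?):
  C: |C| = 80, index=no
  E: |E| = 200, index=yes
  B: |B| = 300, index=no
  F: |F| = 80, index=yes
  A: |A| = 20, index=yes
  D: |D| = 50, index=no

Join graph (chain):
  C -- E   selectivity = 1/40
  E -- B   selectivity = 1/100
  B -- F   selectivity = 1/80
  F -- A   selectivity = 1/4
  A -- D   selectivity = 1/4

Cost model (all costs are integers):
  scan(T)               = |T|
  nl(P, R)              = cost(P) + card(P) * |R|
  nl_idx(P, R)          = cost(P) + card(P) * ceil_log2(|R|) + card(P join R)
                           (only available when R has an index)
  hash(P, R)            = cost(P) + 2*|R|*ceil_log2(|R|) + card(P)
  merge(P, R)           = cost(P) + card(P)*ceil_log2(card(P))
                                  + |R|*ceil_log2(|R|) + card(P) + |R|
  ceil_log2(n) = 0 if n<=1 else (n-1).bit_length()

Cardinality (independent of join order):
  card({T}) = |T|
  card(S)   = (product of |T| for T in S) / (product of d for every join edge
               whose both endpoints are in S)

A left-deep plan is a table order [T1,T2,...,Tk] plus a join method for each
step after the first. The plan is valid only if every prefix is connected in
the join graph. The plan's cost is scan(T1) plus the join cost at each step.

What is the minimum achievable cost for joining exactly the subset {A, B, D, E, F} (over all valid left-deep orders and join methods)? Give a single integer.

9120

Selinger DP over subsets of {A,B,D,E,F}:
  {E}: scan cost=200, card=200
  {B}: scan cost=300, card=300
  {F}: scan cost=80, card=80
  {A}: scan cost=20, card=20
  {D}: scan cost=50, card=50
  {BE}: card=600; try (E,nl_idx)→3300, (E,hash)→3800, (B,merge)→5000, (E,merge)→5100, (B,hash)→5800, (B,nl)→60200 …(+1); best=3300 via (E,nl_idx)
  {BF}: card=300; try (F,hash)→1720, (F,nl_idx)→2700, (B,merge)→3720, (F,merge)→3940, (B,hash)→5560, (B,nl)→24080 …(+1); best=1720 via (F,hash)
  {AF}: card=400; try (A,hash)→360, (F,nl_idx)→560, (F,merge)→780, (A,merge)→840, (A,nl_idx)→880, (F,hash)→1160 …(+2); best=360 via (A,hash)
  {AD}: card=250; try (A,hash)→300, (D,merge)→490, (A,merge)→520, (A,nl_idx)→550, (D,hash)→640, (D,nl)→1020 …(+1); best=300 via (A,hash)
  {BEF}: card=600; try (E,nl_idx)→4720, (F,hash)→5020, (E,hash)→5220, (E,merge)→6520, (F,nl_idx)→8100, (F,merge)→10540 …(+2); best=4720 via (E,nl_idx)
  {ABF}: card=1500; try (A,hash)→2220, (A,nl_idx)→4720, (A,merge)→4840, (B,hash)→6160, (B,merge)→7360, (A,nl)→7720 …(+1); best=2220 via (A,hash)
  {ADF}: card=5000; try (D,hash)→1360, (F,hash)→1670, (F,merge)→3190, (D,merge)→4710, (F,nl_idx)→7050, (F,nl)→20300 …(+1); best=1360 via (D,hash)
  {ABEF}: card=3000; try (A,hash)→5520, (E,hash)→6920, (A,nl_idx)→10720, (A,merge)→11440, (A,nl)→16720, (E,nl_idx)→17220 …(+2); best=5520 via (A,hash)
  {ABDF}: card=18750; try (D,hash)→4320, (B,hash)→11760, (D,merge)→20570, (B,merge)→74360, (D,nl)→77220, (B,nl)→1501360; best=4320 via (D,hash)
  {ABDEF}: card=37500; try (D,hash)→9120, (E,hash)→26270, (D,merge)→44870, (D,nl)→155520, (E,nl_idx)→191820, (E,merge)→306120 …(+1); best=9120 via (D,hash)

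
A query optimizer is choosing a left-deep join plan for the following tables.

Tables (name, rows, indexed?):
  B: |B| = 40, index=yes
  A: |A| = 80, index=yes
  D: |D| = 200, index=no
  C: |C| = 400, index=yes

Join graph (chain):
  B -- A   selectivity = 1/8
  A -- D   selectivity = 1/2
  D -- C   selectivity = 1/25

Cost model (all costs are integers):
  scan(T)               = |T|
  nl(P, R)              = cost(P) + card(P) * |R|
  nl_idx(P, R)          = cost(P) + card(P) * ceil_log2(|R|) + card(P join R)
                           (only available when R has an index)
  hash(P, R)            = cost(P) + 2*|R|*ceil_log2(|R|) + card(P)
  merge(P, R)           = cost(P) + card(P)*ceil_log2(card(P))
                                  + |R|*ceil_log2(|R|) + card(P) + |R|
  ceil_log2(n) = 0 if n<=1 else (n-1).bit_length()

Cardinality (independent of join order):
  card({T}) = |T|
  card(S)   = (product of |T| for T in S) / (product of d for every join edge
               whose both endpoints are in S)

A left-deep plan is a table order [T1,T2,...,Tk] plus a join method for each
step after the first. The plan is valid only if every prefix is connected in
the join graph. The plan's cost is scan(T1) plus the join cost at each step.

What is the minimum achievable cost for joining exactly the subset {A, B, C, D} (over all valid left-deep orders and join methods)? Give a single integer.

51440

Selinger DP over subsets of {A,B,C,D}:
  {B}: scan cost=40, card=40
  {A}: scan cost=80, card=80
  {D}: scan cost=200, card=200
  {C}: scan cost=400, card=400
  {AB}: card=400; try (B,hash)→640, (A,nl_idx)→720, (B,nl_idx)→960, (A,merge)→960, (B,merge)→1000, (A,hash)→1200 …(+2); best=640 via (B,hash)
  {AD}: card=8000; try (A,hash)→1520, (D,merge)→2520, (A,merge)→2640, (D,hash)→3360, (A,nl_idx)→9600, (D,nl)→16080 …(+1); best=1520 via (A,hash)
  {CD}: card=3200; try (D,hash)→4000, (C,nl_idx)→5200, (C,merge)→6000, (D,merge)→6200, (C,hash)→7600, (C,nl)→80200 …(+1); best=4000 via (D,hash)
  {ABD}: card=40000; try (D,hash)→4240, (D,merge)→6440, (B,hash)→10000, (D,nl)→80640, (B,nl_idx)→89520, (B,merge)→113800 …(+1); best=4240 via (D,hash)
  {ACD}: card=128000; try (A,hash)→8320, (C,hash)→16720, (A,merge)→46240, (C,merge)→117520, (A,nl_idx)→154400, (C,nl_idx)→201520 …(+2); best=8320 via (A,hash)
  {ABCD}: card=640000; try (C,hash)→51440, (B,hash)→136800, (C,merge)→688240, (C,nl_idx)→1004240, (B,nl_idx)→1416320, (B,merge)→2312600 …(+2); best=51440 via (C,hash)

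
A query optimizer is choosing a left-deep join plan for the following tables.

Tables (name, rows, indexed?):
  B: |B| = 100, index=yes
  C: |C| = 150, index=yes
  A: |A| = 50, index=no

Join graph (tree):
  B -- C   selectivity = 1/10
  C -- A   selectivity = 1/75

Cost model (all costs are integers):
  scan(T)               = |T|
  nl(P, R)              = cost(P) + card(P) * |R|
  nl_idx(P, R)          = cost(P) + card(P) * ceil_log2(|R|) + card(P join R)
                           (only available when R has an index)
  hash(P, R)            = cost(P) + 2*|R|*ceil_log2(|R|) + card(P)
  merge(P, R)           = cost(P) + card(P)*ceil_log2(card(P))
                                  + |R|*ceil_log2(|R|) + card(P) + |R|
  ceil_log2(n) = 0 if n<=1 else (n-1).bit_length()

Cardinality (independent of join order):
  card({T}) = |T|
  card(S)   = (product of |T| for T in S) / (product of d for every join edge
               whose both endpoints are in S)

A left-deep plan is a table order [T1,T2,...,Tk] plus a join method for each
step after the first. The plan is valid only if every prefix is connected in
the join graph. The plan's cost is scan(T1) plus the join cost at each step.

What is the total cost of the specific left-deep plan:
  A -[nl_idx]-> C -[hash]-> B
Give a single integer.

2050

step 1: scan A: cost=50, card=50
step 2: join C via nl_idx
    card(P join C) = 50*150/(75) = 100
    cost = 50 + 50*8 + 100 = 550
step 3: join B via hash
    card(P join B) = 100*100/(10) = 1000
    cost = 550 + 2*100*7 + 100 = 2050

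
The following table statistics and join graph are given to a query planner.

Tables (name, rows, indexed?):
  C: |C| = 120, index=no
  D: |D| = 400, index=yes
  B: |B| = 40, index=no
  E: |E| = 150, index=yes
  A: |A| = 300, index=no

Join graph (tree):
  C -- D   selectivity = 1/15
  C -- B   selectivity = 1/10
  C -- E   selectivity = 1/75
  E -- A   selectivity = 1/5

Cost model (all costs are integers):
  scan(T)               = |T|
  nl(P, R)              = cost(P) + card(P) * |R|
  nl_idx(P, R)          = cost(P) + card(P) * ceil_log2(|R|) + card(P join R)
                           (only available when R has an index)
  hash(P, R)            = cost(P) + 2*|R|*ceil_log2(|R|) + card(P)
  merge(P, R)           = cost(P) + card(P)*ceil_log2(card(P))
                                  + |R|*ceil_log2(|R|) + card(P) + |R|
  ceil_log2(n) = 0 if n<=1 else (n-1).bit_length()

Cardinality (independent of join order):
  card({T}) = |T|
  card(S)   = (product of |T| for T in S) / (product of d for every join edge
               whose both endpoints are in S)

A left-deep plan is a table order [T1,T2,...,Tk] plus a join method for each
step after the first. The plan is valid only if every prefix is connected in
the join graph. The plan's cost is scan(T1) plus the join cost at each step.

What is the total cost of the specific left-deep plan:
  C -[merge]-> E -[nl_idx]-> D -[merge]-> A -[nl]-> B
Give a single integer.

step 1: scan C: cost=120, card=120
step 2: join E via merge
    card(P join E) = 120*150/(75) = 240
    cost = 120 + 120*7 + 150*8 + 120 + 150 = 2430
step 3: join D via nl_idx
    card(P join D) = 240*400/(15) = 6400
    cost = 2430 + 240*9 + 6400 = 10990
step 4: join A via merge
    card(P join A) = 6400*300/(5) = 384000
    cost = 10990 + 6400*13 + 300*9 + 6400 + 300 = 103590
step 5: join B via nl
    card(P join B) = 384000*40/(10) = 1536000
    cost = 103590 + 384000*40 = 15463590

15463590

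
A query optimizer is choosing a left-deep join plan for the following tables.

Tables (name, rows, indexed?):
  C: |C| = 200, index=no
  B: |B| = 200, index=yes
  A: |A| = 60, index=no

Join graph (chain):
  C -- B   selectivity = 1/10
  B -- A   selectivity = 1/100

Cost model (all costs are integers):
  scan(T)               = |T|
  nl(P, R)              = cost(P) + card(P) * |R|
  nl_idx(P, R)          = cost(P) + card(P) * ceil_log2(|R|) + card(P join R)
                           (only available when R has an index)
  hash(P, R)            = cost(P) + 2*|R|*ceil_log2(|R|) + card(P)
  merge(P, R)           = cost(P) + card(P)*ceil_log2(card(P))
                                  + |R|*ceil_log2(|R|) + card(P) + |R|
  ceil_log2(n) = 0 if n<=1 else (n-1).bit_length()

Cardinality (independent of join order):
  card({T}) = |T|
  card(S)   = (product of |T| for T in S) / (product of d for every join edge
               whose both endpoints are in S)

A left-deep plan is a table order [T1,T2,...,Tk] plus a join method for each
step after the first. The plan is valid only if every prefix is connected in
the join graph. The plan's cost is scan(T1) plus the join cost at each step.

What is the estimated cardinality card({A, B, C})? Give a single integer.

Tables in S: A(60), B(200), C(200)
Edges inside S: C-B(d=10), B-A(d=100)
numerator = 60 * 200 * 200 = 2400000
denominator = 10 * 100 = 1000
card(S) = 2400000 / 1000 = 2400

2400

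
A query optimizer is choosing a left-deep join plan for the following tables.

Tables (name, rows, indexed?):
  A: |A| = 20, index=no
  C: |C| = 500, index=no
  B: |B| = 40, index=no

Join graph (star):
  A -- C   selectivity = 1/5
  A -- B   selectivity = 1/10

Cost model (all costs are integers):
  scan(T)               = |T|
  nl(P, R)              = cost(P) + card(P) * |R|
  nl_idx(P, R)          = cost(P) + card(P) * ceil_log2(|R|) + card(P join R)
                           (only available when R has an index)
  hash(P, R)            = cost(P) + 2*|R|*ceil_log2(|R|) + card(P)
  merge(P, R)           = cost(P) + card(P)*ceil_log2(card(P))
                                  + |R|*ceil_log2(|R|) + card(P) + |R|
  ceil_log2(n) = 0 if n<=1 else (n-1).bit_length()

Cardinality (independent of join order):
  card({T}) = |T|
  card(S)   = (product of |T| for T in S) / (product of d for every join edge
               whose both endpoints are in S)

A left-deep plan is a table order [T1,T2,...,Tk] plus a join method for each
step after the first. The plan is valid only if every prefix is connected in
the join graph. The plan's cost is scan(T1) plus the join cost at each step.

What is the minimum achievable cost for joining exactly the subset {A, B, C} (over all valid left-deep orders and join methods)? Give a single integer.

Selinger DP over subsets of {A,B,C}:
  {A}: scan cost=20, card=20
  {C}: scan cost=500, card=500
  {B}: scan cost=40, card=40
  {AC}: card=2000; try (A,hash)→1200, (C,merge)→5140, (A,merge)→5620, (C,hash)→9040, (C,nl)→10020, (A,nl)→10500; best=1200 via (A,hash)
  {AB}: card=80; try (A,hash)→280, (B,merge)→420, (A,merge)→440, (B,hash)→520, (B,nl)→820, (A,nl)→840; best=280 via (A,hash)
  {ABC}: card=8000; try (B,hash)→3680, (C,merge)→5920, (C,hash)→9360, (B,merge)→25480, (C,nl)→40280, (B,nl)→81200; best=3680 via (B,hash)

3680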